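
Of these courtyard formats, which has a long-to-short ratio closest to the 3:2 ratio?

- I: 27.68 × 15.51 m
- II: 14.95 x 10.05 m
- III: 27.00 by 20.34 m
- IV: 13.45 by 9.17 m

Ratios (long/short): I ≈ 1.785; II ≈ 1.488; III ≈ 1.327; IV ≈ 1.467.
3:2 ≈ 1.500; option II is nearest (Δ 0.012).

II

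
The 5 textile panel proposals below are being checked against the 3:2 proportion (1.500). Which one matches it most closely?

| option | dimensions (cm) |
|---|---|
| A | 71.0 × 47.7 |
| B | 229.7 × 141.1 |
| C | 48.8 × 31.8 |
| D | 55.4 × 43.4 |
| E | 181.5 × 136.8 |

Ratios (long/short): A ≈ 1.488; B ≈ 1.628; C ≈ 1.535; D ≈ 1.276; E ≈ 1.327.
3:2 ≈ 1.500; option A is nearest (Δ 0.012).

A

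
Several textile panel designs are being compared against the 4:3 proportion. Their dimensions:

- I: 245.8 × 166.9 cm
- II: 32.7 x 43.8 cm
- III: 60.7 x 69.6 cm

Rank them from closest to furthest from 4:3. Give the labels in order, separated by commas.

I: 245.8/166.9 ≈ 1.473 → |1.473 − 1.333| = 0.140
II: 43.8/32.7 ≈ 1.339 → |1.339 − 1.333| = 0.006
III: 69.6/60.7 ≈ 1.147 → |1.147 − 1.333| = 0.186

II, I, III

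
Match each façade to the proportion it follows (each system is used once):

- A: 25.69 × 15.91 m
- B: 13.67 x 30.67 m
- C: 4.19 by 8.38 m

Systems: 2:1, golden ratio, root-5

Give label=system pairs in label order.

A = 25.69/15.91 ≈ 1.615 → golden ratio (1.618)
B = 30.67/13.67 ≈ 2.244 → root-5 (2.236)
C = 8.38/4.19 ≈ 2.000 → 2:1 (2.000)

A=golden ratio, B=root-5, C=2:1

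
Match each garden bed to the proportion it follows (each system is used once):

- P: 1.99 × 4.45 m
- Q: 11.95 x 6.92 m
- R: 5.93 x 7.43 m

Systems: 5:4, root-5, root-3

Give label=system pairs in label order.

P=root-5, Q=root-3, R=5:4

P = 4.45/1.99 ≈ 2.236 → root-5 (2.236)
Q = 11.95/6.92 ≈ 1.727 → root-3 (1.732)
R = 7.43/5.93 ≈ 1.253 → 5:4 (1.250)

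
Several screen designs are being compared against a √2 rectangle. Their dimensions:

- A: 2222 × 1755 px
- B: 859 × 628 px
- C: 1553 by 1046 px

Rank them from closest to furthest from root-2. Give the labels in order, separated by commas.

Ratios: A = 2222 / 1755 ≈ 1.266; B = 859 / 628 ≈ 1.368; C = 1553 / 1046 ≈ 1.485.
|Δ from 1.414|: A 0.148; B 0.046; C 0.071.

B, C, A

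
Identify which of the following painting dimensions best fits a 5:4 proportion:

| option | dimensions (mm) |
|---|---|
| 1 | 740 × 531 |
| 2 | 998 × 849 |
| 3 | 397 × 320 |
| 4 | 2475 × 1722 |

Target 5:4 ≈ 1.250.
1: 1.394 (Δ0.144)  2: 1.176 (Δ0.074)  3: 1.241 (Δ0.009)  4: 1.437 (Δ0.187)

3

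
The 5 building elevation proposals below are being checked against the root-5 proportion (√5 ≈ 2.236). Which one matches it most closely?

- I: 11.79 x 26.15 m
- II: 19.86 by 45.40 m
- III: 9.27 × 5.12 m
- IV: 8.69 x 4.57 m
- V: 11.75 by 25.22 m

I

Ratios (long/short): I ≈ 2.218; II ≈ 2.286; III ≈ 1.811; IV ≈ 1.902; V ≈ 2.146.
root-5 ≈ 2.236; option I is nearest (Δ 0.018).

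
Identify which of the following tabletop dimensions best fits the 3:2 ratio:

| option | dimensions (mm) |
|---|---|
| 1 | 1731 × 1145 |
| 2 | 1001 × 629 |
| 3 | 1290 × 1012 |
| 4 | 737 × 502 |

Ratios (long/short): 1 ≈ 1.512; 2 ≈ 1.591; 3 ≈ 1.275; 4 ≈ 1.468.
3:2 ≈ 1.500; option 1 is nearest (Δ 0.012).

1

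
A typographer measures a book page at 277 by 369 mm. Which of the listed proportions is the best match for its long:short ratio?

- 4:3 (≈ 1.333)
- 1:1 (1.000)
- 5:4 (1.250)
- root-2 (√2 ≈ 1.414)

4:3

Ratio = 369 / 277 ≈ 1.332.
Distances: 4:3 1.333 (Δ 0.001); 1:1 1.000 (Δ 0.332); 5:4 1.250 (Δ 0.082); root-2 1.414 (Δ 0.082).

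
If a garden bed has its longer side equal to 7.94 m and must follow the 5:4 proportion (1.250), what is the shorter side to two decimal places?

5:4 = 1.25000.
Shorter side = 7.94 ÷ 1.25000 ≈ 6.3520 → 6.35 m.

6.35 m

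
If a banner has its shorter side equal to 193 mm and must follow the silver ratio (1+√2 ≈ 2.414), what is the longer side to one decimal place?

silver ratio ≈ 2.41421.
Longer side = 193 × 2.41421 ≈ 465.943 → 465.9 mm.

465.9 mm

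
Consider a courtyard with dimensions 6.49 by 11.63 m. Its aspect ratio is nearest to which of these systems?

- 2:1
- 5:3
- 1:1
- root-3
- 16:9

11.63/6.49 ≈ 1.792. Nearest candidates are 16:9 (1.778, off by 0.014) and root-3 (1.732, off by 0.060).

16:9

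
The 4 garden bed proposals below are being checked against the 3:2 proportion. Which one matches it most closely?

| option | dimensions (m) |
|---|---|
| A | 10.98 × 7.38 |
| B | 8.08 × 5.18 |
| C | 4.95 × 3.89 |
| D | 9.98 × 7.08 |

A

Target 3:2 ≈ 1.500.
A: 1.488 (Δ0.012)  B: 1.560 (Δ0.060)  C: 1.272 (Δ0.228)  D: 1.410 (Δ0.090)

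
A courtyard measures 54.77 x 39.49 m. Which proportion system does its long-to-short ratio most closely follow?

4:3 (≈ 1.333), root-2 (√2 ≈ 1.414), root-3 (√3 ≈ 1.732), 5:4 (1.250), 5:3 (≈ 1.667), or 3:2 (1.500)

root-2

54.77/39.49 ≈ 1.387. Nearest candidates are root-2 (1.414, off by 0.027) and 4:3 (1.333, off by 0.054).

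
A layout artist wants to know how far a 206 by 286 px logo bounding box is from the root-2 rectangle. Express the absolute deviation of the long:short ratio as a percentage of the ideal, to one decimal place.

1.8%

Ratio = 286 / 206 ≈ 1.3883.
Ideal root-2 ≈ 1.4142. |1.3883 − 1.4142| / 1.4142 ≈ 1.83% → 1.8%.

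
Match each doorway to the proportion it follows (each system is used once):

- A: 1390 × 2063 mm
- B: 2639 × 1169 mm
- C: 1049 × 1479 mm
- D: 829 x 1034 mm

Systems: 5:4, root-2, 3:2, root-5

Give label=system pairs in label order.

A = 2063/1390 ≈ 1.484 → 3:2 (1.500)
B = 2639/1169 ≈ 2.257 → root-5 (2.236)
C = 1479/1049 ≈ 1.410 → root-2 (1.414)
D = 1034/829 ≈ 1.247 → 5:4 (1.250)

A=3:2, B=root-5, C=root-2, D=5:4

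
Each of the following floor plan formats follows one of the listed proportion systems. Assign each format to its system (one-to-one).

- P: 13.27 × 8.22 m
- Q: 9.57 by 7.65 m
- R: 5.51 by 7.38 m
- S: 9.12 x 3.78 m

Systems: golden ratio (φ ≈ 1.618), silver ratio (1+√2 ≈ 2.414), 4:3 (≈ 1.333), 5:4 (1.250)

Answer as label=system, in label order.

P=golden ratio, Q=5:4, R=4:3, S=silver ratio

P = 13.27/8.22 ≈ 1.614 → golden ratio (1.618)
Q = 9.57/7.65 ≈ 1.251 → 5:4 (1.250)
R = 7.38/5.51 ≈ 1.339 → 4:3 (1.333)
S = 9.12/3.78 ≈ 2.413 → silver ratio (2.414)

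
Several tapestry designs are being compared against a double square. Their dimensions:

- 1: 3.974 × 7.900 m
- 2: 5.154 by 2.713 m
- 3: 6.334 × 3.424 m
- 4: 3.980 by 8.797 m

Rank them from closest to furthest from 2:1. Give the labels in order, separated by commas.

1, 2, 3, 4

1: 7.900/3.974 ≈ 1.988 → |1.988 − 2.000| = 0.012
2: 5.154/2.713 ≈ 1.900 → |1.900 − 2.000| = 0.100
3: 6.334/3.424 ≈ 1.850 → |1.850 − 2.000| = 0.150
4: 8.797/3.980 ≈ 2.210 → |2.210 − 2.000| = 0.210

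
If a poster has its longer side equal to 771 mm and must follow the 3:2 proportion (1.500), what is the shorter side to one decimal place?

3:2 = 1.50000.
Shorter side = 771 ÷ 1.50000 ≈ 514.000 → 514.0 mm.

514.0 mm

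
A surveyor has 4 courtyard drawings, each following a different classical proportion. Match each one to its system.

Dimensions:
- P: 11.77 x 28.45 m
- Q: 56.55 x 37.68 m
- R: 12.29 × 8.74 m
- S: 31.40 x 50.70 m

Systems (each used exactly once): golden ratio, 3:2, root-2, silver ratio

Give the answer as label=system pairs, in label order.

P=silver ratio, Q=3:2, R=root-2, S=golden ratio

Ratios: P ≈ 2.417; Q ≈ 1.501; R ≈ 1.406; S ≈ 1.615.
Targets: golden ratio ≈ 1.618; 3:2 ≈ 1.500; root-2 ≈ 1.414; silver ratio ≈ 2.414.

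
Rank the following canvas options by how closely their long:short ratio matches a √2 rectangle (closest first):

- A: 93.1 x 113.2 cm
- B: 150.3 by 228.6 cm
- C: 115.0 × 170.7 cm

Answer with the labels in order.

A: 113.2/93.1 ≈ 1.216 → |1.216 − 1.414| = 0.198
B: 228.6/150.3 ≈ 1.521 → |1.521 − 1.414| = 0.107
C: 170.7/115.0 ≈ 1.484 → |1.484 − 1.414| = 0.070

C, B, A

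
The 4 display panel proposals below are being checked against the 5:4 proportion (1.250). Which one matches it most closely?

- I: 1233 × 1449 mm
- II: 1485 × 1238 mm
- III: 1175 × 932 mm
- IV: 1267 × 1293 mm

III

Ratios (long/short): I ≈ 1.175; II ≈ 1.200; III ≈ 1.261; IV ≈ 1.021.
5:4 ≈ 1.250; option III is nearest (Δ 0.011).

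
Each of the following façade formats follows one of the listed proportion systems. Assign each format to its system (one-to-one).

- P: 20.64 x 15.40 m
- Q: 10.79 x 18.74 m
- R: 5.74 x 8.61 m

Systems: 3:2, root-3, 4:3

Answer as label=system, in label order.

Ratios: P ≈ 1.340; Q ≈ 1.737; R ≈ 1.500.
Targets: 3:2 ≈ 1.500; root-3 ≈ 1.732; 4:3 ≈ 1.333.

P=4:3, Q=root-3, R=3:2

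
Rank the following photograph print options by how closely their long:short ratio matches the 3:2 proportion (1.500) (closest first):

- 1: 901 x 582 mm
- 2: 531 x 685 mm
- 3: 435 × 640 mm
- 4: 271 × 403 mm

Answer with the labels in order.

1: 901/582 ≈ 1.548 → |1.548 − 1.500| = 0.048
2: 685/531 ≈ 1.290 → |1.290 − 1.500| = 0.210
3: 640/435 ≈ 1.471 → |1.471 − 1.500| = 0.029
4: 403/271 ≈ 1.487 → |1.487 − 1.500| = 0.013

4, 3, 1, 2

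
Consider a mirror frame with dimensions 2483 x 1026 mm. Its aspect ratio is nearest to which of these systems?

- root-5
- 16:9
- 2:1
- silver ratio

silver ratio

2483/1026 ≈ 2.420. Nearest candidates are silver ratio (2.414, off by 0.006) and root-5 (2.236, off by 0.184).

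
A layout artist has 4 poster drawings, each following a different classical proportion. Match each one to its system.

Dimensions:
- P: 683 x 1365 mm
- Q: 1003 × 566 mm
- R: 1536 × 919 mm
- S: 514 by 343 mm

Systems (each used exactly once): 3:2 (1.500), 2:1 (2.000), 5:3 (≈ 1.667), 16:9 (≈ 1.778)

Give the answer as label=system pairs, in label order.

Ratios: P ≈ 1.999; Q ≈ 1.772; R ≈ 1.671; S ≈ 1.499.
Targets: 3:2 ≈ 1.500; 2:1 ≈ 2.000; 5:3 ≈ 1.667; 16:9 ≈ 1.778.

P=2:1, Q=16:9, R=5:3, S=3:2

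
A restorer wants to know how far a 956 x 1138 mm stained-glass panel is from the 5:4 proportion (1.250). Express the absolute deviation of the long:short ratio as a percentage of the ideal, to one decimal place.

4.8%

Ratio = 1138 / 956 ≈ 1.1904.
Ideal 5:4 = 1.2500. |1.1904 − 1.2500| / 1.2500 ≈ 4.77% → 4.8%.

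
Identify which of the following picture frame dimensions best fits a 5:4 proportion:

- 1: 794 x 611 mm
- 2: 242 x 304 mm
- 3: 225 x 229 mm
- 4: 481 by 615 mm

2

Target 5:4 ≈ 1.250.
1: 1.300 (Δ0.050)  2: 1.256 (Δ0.006)  3: 1.018 (Δ0.232)  4: 1.279 (Δ0.029)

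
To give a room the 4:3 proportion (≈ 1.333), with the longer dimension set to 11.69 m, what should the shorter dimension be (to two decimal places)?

4:3 ≈ 1.33333.
Shorter side = 11.69 ÷ 1.33333 ≈ 8.7675 → 8.77 m.

8.77 m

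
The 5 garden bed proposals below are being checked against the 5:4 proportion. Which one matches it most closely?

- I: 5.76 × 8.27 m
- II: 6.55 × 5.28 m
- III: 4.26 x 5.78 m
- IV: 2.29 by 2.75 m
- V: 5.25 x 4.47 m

II

Target 5:4 ≈ 1.250.
I: 1.436 (Δ0.186)  II: 1.241 (Δ0.009)  III: 1.357 (Δ0.107)  IV: 1.201 (Δ0.049)  V: 1.174 (Δ0.076)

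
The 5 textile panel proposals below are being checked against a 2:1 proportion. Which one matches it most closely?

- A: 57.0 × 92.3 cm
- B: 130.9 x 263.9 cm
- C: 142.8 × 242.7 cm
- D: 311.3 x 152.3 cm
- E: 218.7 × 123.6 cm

Target 2:1 ≈ 2.000.
A: 1.619 (Δ0.381)  B: 2.016 (Δ0.016)  C: 1.700 (Δ0.300)  D: 2.044 (Δ0.044)  E: 1.769 (Δ0.231)

B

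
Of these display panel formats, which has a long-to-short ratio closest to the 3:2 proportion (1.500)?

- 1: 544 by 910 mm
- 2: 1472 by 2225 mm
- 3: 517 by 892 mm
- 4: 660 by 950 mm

2

Target 3:2 ≈ 1.500.
1: 1.673 (Δ0.173)  2: 1.512 (Δ0.012)  3: 1.725 (Δ0.225)  4: 1.439 (Δ0.061)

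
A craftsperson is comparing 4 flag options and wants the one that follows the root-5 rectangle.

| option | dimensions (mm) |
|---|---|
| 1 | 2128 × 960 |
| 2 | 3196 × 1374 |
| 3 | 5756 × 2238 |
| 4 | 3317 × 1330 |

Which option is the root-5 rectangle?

1

Target root-5 ≈ 2.236.
1: 2.217 (Δ0.019)  2: 2.326 (Δ0.090)  3: 2.572 (Δ0.336)  4: 2.494 (Δ0.258)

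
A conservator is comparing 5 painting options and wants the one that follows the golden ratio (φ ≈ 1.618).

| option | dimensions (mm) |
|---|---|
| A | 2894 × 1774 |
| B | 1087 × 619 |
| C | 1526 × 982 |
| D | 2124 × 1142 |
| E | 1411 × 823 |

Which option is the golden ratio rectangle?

Target golden ratio ≈ 1.618.
A: 1.631 (Δ0.013)  B: 1.756 (Δ0.138)  C: 1.554 (Δ0.064)  D: 1.860 (Δ0.242)  E: 1.714 (Δ0.096)

A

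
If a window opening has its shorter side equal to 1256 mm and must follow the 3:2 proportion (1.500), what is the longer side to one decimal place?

1884.0 mm

3:2 = 1.50000.
Longer side = 1256 × 1.50000 ≈ 1884.000 → 1884.0 mm.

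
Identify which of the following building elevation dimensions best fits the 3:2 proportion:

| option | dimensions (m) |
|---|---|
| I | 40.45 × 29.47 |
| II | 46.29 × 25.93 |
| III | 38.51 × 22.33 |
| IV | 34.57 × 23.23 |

IV

Target 3:2 ≈ 1.500.
I: 1.373 (Δ0.127)  II: 1.785 (Δ0.285)  III: 1.725 (Δ0.225)  IV: 1.488 (Δ0.012)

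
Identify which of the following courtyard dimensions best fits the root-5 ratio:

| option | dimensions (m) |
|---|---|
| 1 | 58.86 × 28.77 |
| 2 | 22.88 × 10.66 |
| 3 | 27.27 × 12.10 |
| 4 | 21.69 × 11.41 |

3

Ratios (long/short): 1 ≈ 2.046; 2 ≈ 2.146; 3 ≈ 2.254; 4 ≈ 1.901.
root-5 ≈ 2.236; option 3 is nearest (Δ 0.018).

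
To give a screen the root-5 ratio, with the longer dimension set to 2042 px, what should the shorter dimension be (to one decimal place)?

root-5 ≈ 2.23607.
Shorter side = 2042 ÷ 2.23607 ≈ 913.209 → 913.2 px.

913.2 px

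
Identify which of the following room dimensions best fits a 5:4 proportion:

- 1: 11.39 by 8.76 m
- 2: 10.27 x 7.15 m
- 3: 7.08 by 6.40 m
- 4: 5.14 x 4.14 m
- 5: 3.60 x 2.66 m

4

Target 5:4 ≈ 1.250.
1: 1.300 (Δ0.050)  2: 1.436 (Δ0.186)  3: 1.106 (Δ0.144)  4: 1.242 (Δ0.008)  5: 1.353 (Δ0.103)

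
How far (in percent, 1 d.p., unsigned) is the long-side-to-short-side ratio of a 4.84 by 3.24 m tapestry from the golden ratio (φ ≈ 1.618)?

Ratio = 4.84 / 3.24 ≈ 1.4938.
Ideal golden ratio ≈ 1.6180. |1.4938 − 1.6180| / 1.6180 ≈ 7.68% → 7.7%.

7.7%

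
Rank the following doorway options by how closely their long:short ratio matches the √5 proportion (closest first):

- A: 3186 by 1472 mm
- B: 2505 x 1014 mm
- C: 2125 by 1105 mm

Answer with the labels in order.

Ratios: A = 3186 / 1472 ≈ 2.164; B = 2505 / 1014 ≈ 2.470; C = 2125 / 1105 ≈ 1.923.
|Δ from 2.236|: A 0.072; B 0.234; C 0.313.

A, B, C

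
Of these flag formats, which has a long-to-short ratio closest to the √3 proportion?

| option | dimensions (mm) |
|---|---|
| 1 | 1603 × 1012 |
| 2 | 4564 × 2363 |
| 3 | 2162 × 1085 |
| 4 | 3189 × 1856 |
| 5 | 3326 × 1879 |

4

Ratios (long/short): 1 ≈ 1.584; 2 ≈ 1.931; 3 ≈ 1.993; 4 ≈ 1.718; 5 ≈ 1.770.
root-3 ≈ 1.732; option 4 is nearest (Δ 0.014).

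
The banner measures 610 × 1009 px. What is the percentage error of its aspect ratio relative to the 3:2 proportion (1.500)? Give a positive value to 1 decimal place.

Ratio = 1009 / 610 ≈ 1.6541.
Ideal 3:2 = 1.5000. |1.6541 − 1.5000| / 1.5000 ≈ 10.27% → 10.3%.

10.3%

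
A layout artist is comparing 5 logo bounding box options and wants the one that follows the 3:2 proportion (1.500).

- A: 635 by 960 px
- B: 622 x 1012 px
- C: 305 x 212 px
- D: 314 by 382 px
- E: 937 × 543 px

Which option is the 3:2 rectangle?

Ratios (long/short): A ≈ 1.512; B ≈ 1.627; C ≈ 1.439; D ≈ 1.217; E ≈ 1.726.
3:2 ≈ 1.500; option A is nearest (Δ 0.012).

A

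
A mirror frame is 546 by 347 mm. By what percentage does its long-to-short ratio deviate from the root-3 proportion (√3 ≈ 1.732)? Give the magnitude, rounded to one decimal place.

Ratio = 546 / 347 ≈ 1.5735.
Ideal root-3 ≈ 1.7321. |1.5735 − 1.7321| / 1.7321 ≈ 9.16% → 9.2%.

9.2%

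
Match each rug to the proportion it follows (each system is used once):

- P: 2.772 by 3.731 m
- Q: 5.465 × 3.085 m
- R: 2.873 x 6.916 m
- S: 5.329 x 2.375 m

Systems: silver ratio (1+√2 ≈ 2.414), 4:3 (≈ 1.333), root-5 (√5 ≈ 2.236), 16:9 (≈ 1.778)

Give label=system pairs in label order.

P=4:3, Q=16:9, R=silver ratio, S=root-5

P = 3.731/2.772 ≈ 1.346 → 4:3 (1.333)
Q = 5.465/3.085 ≈ 1.771 → 16:9 (1.778)
R = 6.916/2.873 ≈ 2.407 → silver ratio (2.414)
S = 5.329/2.375 ≈ 2.244 → root-5 (2.236)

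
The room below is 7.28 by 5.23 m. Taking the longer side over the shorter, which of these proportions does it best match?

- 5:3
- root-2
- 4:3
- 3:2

7.28/5.23 ≈ 1.392. Nearest candidates are root-2 (1.414, off by 0.022) and 4:3 (1.333, off by 0.059).

root-2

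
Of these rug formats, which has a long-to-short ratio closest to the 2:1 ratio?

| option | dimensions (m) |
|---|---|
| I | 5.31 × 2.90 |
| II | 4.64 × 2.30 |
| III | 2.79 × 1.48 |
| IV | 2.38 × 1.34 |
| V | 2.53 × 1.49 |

Ratios (long/short): I ≈ 1.831; II ≈ 2.017; III ≈ 1.885; IV ≈ 1.776; V ≈ 1.698.
2:1 ≈ 2.000; option II is nearest (Δ 0.017).

II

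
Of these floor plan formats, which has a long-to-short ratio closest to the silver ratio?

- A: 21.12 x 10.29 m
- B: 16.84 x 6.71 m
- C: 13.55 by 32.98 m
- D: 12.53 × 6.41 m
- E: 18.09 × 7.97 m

Ratios (long/short): A ≈ 2.052; B ≈ 2.510; C ≈ 2.434; D ≈ 1.955; E ≈ 2.270.
silver ratio ≈ 2.414; option C is nearest (Δ 0.020).

C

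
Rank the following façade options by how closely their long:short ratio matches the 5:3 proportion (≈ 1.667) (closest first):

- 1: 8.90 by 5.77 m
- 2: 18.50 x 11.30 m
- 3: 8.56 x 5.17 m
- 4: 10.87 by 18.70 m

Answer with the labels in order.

3, 2, 4, 1

Ratios: 1 = 8.90 / 5.77 ≈ 1.542; 2 = 18.50 / 11.30 ≈ 1.637; 3 = 8.56 / 5.17 ≈ 1.656; 4 = 18.70 / 10.87 ≈ 1.720.
|Δ from 1.667|: 1 0.125; 2 0.030; 3 0.011; 4 0.053.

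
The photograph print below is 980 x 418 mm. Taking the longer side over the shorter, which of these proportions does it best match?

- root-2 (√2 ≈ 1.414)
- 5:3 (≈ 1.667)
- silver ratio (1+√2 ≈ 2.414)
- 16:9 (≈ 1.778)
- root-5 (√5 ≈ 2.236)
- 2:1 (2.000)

silver ratio

980/418 ≈ 2.344. Nearest candidates are silver ratio (2.414, off by 0.070) and root-5 (2.236, off by 0.108).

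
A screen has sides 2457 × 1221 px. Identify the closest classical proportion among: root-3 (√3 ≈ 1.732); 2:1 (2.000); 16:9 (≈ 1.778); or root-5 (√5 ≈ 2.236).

Ratio = 2457 / 1221 ≈ 2.012.
Distances: root-3 1.732 (Δ 0.280); 2:1 2.000 (Δ 0.012); 16:9 1.778 (Δ 0.234); root-5 2.236 (Δ 0.224).

2:1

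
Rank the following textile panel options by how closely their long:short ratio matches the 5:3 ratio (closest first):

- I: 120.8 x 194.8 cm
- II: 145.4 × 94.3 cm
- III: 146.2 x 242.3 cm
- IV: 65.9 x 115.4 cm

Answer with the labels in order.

III, I, IV, II

Ratios: I = 194.8 / 120.8 ≈ 1.613; II = 145.4 / 94.3 ≈ 1.542; III = 242.3 / 146.2 ≈ 1.657; IV = 115.4 / 65.9 ≈ 1.751.
|Δ from 1.667|: I 0.054; II 0.125; III 0.010; IV 0.084.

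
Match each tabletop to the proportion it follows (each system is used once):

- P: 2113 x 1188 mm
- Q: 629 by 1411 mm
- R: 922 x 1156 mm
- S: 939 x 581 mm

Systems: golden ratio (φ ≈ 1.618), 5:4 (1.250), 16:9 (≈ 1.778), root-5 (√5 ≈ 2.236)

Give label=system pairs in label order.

P=16:9, Q=root-5, R=5:4, S=golden ratio

Ratios: P ≈ 1.779; Q ≈ 2.243; R ≈ 1.254; S ≈ 1.616.
Targets: golden ratio ≈ 1.618; 5:4 ≈ 1.250; 16:9 ≈ 1.778; root-5 ≈ 2.236.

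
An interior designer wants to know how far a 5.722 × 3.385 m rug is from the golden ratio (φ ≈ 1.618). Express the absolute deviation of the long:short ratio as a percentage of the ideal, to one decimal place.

Ratio = 5.722 / 3.385 ≈ 1.6904.
Ideal golden ratio ≈ 1.6180. |1.6904 − 1.6180| / 1.6180 ≈ 4.47% → 4.5%.

4.5%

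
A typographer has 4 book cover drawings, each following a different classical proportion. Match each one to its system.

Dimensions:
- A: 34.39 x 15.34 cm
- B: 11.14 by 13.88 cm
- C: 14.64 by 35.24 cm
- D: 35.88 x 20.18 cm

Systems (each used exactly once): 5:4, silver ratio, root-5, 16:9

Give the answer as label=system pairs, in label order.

A=root-5, B=5:4, C=silver ratio, D=16:9

A = 34.39/15.34 ≈ 2.242 → root-5 (2.236)
B = 13.88/11.14 ≈ 1.246 → 5:4 (1.250)
C = 35.24/14.64 ≈ 2.407 → silver ratio (2.414)
D = 35.88/20.18 ≈ 1.778 → 16:9 (1.778)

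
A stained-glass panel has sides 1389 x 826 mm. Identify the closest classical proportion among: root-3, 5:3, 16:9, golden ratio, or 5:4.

Ratio = 1389 / 826 ≈ 1.682.
Distances: root-3 1.732 (Δ 0.050); 5:3 1.667 (Δ 0.015); 16:9 1.778 (Δ 0.096); golden ratio 1.618 (Δ 0.064); 5:4 1.250 (Δ 0.432).

5:3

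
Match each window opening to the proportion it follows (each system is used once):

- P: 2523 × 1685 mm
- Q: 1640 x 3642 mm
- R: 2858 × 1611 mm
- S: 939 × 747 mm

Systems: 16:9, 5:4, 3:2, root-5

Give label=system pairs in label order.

P=3:2, Q=root-5, R=16:9, S=5:4

P = 2523/1685 ≈ 1.497 → 3:2 (1.500)
Q = 3642/1640 ≈ 2.221 → root-5 (2.236)
R = 2858/1611 ≈ 1.774 → 16:9 (1.778)
S = 939/747 ≈ 1.257 → 5:4 (1.250)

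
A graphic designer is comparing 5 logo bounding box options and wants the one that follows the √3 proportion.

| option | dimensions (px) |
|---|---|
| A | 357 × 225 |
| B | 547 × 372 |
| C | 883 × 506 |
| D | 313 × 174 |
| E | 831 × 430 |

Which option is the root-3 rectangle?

Target root-3 ≈ 1.732.
A: 1.587 (Δ0.145)  B: 1.470 (Δ0.262)  C: 1.745 (Δ0.013)  D: 1.799 (Δ0.067)  E: 1.933 (Δ0.201)

C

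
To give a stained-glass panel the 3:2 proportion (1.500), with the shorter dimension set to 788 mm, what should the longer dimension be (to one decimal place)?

3:2 = 1.50000.
Longer side = 788 × 1.50000 ≈ 1182.000 → 1182.0 mm.

1182.0 mm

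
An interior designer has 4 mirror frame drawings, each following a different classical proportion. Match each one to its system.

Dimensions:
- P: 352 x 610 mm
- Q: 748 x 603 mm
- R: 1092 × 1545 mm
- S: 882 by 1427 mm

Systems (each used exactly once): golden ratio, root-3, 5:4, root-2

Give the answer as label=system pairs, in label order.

P = 610/352 ≈ 1.733 → root-3 (1.732)
Q = 748/603 ≈ 1.240 → 5:4 (1.250)
R = 1545/1092 ≈ 1.415 → root-2 (1.414)
S = 1427/882 ≈ 1.618 → golden ratio (1.618)

P=root-3, Q=5:4, R=root-2, S=golden ratio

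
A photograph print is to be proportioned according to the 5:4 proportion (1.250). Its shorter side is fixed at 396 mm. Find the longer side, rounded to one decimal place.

495.0 mm

5:4 = 1.25000.
Longer side = 396 × 1.25000 ≈ 495.000 → 495.0 mm.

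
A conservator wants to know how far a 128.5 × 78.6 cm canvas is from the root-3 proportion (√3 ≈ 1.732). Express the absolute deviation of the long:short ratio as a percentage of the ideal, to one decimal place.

Ratio = 128.5 / 78.6 ≈ 1.6349.
Ideal root-3 ≈ 1.7321. |1.6349 − 1.7321| / 1.7321 ≈ 5.61% → 5.6%.

5.6%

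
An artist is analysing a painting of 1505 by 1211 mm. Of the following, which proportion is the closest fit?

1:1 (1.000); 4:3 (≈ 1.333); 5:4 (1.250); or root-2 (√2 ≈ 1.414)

5:4

1505/1211 ≈ 1.243. Nearest candidates are 5:4 (1.250, off by 0.007) and 4:3 (1.333, off by 0.090).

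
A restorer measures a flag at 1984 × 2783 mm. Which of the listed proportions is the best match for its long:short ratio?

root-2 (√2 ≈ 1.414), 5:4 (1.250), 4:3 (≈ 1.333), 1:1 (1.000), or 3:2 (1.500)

Ratio = 2783 / 1984 ≈ 1.403.
Distances: root-2 1.414 (Δ 0.011); 5:4 1.250 (Δ 0.153); 4:3 1.333 (Δ 0.070); 1:1 1.000 (Δ 0.403); 3:2 1.500 (Δ 0.097).

root-2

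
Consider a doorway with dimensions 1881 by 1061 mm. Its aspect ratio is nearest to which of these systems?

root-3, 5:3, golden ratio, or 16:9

1881/1061 ≈ 1.773. Nearest candidates are 16:9 (1.778, off by 0.005) and root-3 (1.732, off by 0.041).

16:9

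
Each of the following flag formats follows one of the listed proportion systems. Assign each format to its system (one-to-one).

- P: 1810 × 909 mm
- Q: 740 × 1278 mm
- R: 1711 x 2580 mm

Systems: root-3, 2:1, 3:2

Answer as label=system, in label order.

P = 1810/909 ≈ 1.991 → 2:1 (2.000)
Q = 1278/740 ≈ 1.727 → root-3 (1.732)
R = 2580/1711 ≈ 1.508 → 3:2 (1.500)

P=2:1, Q=root-3, R=3:2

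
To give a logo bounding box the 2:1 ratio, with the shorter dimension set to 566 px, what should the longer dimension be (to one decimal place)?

2:1 = 2.00000.
Longer side = 566 × 2.00000 ≈ 1132.000 → 1132.0 px.

1132.0 px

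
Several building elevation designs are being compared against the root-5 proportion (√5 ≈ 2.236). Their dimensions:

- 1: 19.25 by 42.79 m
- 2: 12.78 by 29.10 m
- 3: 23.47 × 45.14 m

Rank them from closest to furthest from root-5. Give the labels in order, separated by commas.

Ratios: 1 = 42.79 / 19.25 ≈ 2.223; 2 = 29.10 / 12.78 ≈ 2.277; 3 = 45.14 / 23.47 ≈ 1.923.
|Δ from 2.236|: 1 0.013; 2 0.041; 3 0.313.

1, 2, 3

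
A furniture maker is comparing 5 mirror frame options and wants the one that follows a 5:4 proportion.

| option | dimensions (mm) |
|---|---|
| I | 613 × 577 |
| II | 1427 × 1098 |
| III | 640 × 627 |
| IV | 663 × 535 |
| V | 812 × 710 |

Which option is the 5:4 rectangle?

Ratios (long/short): I ≈ 1.062; II ≈ 1.300; III ≈ 1.021; IV ≈ 1.239; V ≈ 1.144.
5:4 ≈ 1.250; option IV is nearest (Δ 0.011).

IV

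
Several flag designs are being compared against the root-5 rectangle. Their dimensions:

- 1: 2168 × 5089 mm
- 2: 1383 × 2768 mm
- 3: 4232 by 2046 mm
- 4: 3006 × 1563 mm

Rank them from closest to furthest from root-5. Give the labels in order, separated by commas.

Ratios: 1 = 5089 / 2168 ≈ 2.347; 2 = 2768 / 1383 ≈ 2.001; 3 = 4232 / 2046 ≈ 2.068; 4 = 3006 / 1563 ≈ 1.923.
|Δ from 2.236|: 1 0.111; 2 0.235; 3 0.168; 4 0.313.

1, 3, 2, 4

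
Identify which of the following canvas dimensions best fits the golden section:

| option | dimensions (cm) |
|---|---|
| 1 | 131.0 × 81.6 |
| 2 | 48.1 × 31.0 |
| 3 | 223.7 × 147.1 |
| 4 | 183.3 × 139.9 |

Target golden ratio ≈ 1.618.
1: 1.605 (Δ0.013)  2: 1.552 (Δ0.066)  3: 1.521 (Δ0.097)  4: 1.310 (Δ0.308)

1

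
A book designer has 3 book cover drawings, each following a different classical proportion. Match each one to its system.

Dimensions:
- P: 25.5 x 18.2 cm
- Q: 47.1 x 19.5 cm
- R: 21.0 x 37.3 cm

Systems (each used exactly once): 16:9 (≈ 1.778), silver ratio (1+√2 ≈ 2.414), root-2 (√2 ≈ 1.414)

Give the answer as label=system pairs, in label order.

P = 25.5/18.2 ≈ 1.401 → root-2 (1.414)
Q = 47.1/19.5 ≈ 2.415 → silver ratio (2.414)
R = 37.3/21.0 ≈ 1.776 → 16:9 (1.778)

P=root-2, Q=silver ratio, R=16:9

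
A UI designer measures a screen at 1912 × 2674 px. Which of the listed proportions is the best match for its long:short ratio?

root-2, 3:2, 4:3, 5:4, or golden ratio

2674/1912 ≈ 1.399. Nearest candidates are root-2 (1.414, off by 0.015) and 4:3 (1.333, off by 0.066).

root-2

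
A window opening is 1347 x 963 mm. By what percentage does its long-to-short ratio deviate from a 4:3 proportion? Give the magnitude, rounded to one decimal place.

Ratio = 1347 / 963 ≈ 1.3988.
Ideal 4:3 ≈ 1.3333. |1.3988 − 1.3333| / 1.3333 ≈ 4.91% → 4.9%.

4.9%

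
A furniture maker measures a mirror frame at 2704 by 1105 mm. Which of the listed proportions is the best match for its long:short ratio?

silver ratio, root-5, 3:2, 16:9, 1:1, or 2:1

silver ratio

2704/1105 ≈ 2.447. Nearest candidates are silver ratio (2.414, off by 0.033) and root-5 (2.236, off by 0.211).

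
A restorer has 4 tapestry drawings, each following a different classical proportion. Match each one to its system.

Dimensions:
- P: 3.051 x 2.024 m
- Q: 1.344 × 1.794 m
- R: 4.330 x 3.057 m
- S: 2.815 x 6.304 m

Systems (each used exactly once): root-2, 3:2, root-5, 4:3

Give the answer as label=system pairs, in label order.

P = 3.051/2.024 ≈ 1.507 → 3:2 (1.500)
Q = 1.794/1.344 ≈ 1.335 → 4:3 (1.333)
R = 4.330/3.057 ≈ 1.416 → root-2 (1.414)
S = 6.304/2.815 ≈ 2.239 → root-5 (2.236)

P=3:2, Q=4:3, R=root-2, S=root-5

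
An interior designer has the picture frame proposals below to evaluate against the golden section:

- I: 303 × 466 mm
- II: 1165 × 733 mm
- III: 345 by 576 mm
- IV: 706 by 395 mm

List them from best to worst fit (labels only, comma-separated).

I: 466/303 ≈ 1.538 → |1.538 − 1.618| = 0.080
II: 1165/733 ≈ 1.589 → |1.589 − 1.618| = 0.029
III: 576/345 ≈ 1.670 → |1.670 − 1.618| = 0.052
IV: 706/395 ≈ 1.787 → |1.787 − 1.618| = 0.169

II, III, I, IV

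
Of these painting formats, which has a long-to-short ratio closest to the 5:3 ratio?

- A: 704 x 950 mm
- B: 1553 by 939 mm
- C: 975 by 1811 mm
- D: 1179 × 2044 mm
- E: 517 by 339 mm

Ratios (long/short): A ≈ 1.349; B ≈ 1.654; C ≈ 1.857; D ≈ 1.734; E ≈ 1.525.
5:3 ≈ 1.667; option B is nearest (Δ 0.013).

B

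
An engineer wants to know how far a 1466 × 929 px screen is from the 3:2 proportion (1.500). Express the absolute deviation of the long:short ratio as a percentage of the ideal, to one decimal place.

5.2%

Ratio = 1466 / 929 ≈ 1.5780.
Ideal 3:2 = 1.5000. |1.5780 − 1.5000| / 1.5000 ≈ 5.20% → 5.2%.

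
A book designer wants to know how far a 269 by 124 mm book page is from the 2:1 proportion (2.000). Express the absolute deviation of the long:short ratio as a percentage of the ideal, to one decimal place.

Ratio = 269 / 124 ≈ 2.1694.
Ideal 2:1 = 2.0000. |2.1694 − 2.0000| / 2.0000 ≈ 8.47% → 8.5%.

8.5%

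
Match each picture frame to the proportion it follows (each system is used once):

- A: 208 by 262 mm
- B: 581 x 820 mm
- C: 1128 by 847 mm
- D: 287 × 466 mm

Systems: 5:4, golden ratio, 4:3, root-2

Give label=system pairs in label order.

A = 262/208 ≈ 1.260 → 5:4 (1.250)
B = 820/581 ≈ 1.411 → root-2 (1.414)
C = 1128/847 ≈ 1.332 → 4:3 (1.333)
D = 466/287 ≈ 1.624 → golden ratio (1.618)

A=5:4, B=root-2, C=4:3, D=golden ratio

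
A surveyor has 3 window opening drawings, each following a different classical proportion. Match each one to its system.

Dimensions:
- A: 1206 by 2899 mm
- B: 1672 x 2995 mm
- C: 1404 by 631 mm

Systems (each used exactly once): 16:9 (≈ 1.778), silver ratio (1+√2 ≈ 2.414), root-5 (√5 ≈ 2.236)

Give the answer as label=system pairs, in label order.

A=silver ratio, B=16:9, C=root-5

A = 2899/1206 ≈ 2.404 → silver ratio (2.414)
B = 2995/1672 ≈ 1.791 → 16:9 (1.778)
C = 1404/631 ≈ 2.225 → root-5 (2.236)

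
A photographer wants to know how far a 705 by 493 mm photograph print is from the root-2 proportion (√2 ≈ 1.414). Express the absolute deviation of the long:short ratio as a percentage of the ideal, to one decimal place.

1.1%

Ratio = 705 / 493 ≈ 1.4300.
Ideal root-2 ≈ 1.4142. |1.4300 − 1.4142| / 1.4142 ≈ 1.12% → 1.1%.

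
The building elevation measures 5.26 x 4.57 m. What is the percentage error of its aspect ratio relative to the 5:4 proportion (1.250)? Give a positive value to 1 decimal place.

Ratio = 5.26 / 4.57 ≈ 1.1510.
Ideal 5:4 = 1.2500. |1.1510 − 1.2500| / 1.2500 ≈ 7.92% → 7.9%.

7.9%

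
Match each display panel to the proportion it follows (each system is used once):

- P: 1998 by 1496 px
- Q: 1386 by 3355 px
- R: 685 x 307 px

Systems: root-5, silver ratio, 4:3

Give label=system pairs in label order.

P = 1998/1496 ≈ 1.336 → 4:3 (1.333)
Q = 3355/1386 ≈ 2.421 → silver ratio (2.414)
R = 685/307 ≈ 2.231 → root-5 (2.236)

P=4:3, Q=silver ratio, R=root-5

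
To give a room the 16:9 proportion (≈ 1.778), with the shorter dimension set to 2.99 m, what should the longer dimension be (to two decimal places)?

5.32 m

16:9 ≈ 1.77778.
Longer side = 2.99 × 1.77778 ≈ 5.3156 → 5.32 m.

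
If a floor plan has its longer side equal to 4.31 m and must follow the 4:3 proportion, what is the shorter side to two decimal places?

4:3 ≈ 1.33333.
Shorter side = 4.31 ÷ 1.33333 ≈ 3.2325 → 3.23 m.

3.23 m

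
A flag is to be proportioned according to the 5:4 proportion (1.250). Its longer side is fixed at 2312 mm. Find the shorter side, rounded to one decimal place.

1849.6 mm

5:4 = 1.25000.
Shorter side = 2312 ÷ 1.25000 ≈ 1849.600 → 1849.6 mm.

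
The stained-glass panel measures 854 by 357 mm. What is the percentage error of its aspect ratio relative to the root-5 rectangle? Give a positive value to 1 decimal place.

Ratio = 854 / 357 ≈ 2.3922.
Ideal root-5 ≈ 2.2361. |2.3922 − 2.2361| / 2.2361 ≈ 6.98% → 7.0%.

7.0%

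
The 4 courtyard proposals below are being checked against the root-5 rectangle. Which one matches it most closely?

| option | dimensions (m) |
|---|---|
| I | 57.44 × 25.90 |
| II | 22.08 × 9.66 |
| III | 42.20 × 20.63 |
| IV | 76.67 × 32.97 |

I

Target root-5 ≈ 2.236.
I: 2.218 (Δ0.018)  II: 2.286 (Δ0.050)  III: 2.046 (Δ0.190)  IV: 2.325 (Δ0.089)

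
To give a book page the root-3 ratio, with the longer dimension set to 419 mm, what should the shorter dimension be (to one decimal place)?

root-3 ≈ 1.73205.
Shorter side = 419 ÷ 1.73205 ≈ 241.910 → 241.9 mm.

241.9 mm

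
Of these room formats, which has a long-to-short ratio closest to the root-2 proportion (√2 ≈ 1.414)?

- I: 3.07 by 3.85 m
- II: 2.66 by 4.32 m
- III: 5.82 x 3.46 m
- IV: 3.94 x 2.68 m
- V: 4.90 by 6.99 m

Ratios (long/short): I ≈ 1.254; II ≈ 1.624; III ≈ 1.682; IV ≈ 1.470; V ≈ 1.427.
root-2 ≈ 1.414; option V is nearest (Δ 0.013).

V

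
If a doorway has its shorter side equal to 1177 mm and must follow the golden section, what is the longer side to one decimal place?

1904.4 mm

golden ratio ≈ 1.61803.
Longer side = 1177 × 1.61803 ≈ 1904.421 → 1904.4 mm.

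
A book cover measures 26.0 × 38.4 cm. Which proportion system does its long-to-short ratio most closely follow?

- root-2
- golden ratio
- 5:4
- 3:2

3:2

Ratio = 38.4 / 26.0 ≈ 1.477.
Distances: root-2 1.414 (Δ 0.063); golden ratio 1.618 (Δ 0.141); 5:4 1.250 (Δ 0.227); 3:2 1.500 (Δ 0.023).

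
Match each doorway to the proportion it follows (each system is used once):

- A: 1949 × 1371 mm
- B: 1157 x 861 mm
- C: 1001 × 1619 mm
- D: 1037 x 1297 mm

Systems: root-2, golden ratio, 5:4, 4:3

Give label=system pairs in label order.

A=root-2, B=4:3, C=golden ratio, D=5:4

Ratios: A ≈ 1.422; B ≈ 1.344; C ≈ 1.617; D ≈ 1.251.
Targets: root-2 ≈ 1.414; golden ratio ≈ 1.618; 5:4 ≈ 1.250; 4:3 ≈ 1.333.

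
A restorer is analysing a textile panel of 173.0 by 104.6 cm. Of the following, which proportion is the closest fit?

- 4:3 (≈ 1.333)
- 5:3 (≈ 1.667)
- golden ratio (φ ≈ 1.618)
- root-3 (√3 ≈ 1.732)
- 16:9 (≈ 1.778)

173.0/104.6 ≈ 1.654. Nearest candidates are 5:3 (1.667, off by 0.013) and golden ratio (1.618, off by 0.036).

5:3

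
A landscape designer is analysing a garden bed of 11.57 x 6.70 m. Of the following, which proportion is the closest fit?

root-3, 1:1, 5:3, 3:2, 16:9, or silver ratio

root-3

11.57/6.70 ≈ 1.727. Nearest candidates are root-3 (1.732, off by 0.005) and 16:9 (1.778, off by 0.051).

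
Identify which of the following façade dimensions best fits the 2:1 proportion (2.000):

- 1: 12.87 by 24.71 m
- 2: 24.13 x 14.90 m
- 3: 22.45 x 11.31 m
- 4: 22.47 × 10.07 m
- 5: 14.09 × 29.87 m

Ratios (long/short): 1 ≈ 1.920; 2 ≈ 1.619; 3 ≈ 1.985; 4 ≈ 2.231; 5 ≈ 2.120.
2:1 ≈ 2.000; option 3 is nearest (Δ 0.015).

3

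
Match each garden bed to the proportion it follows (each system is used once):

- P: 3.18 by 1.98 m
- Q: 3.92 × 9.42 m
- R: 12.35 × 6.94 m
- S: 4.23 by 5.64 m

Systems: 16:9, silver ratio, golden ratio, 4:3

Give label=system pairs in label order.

P = 3.18/1.98 ≈ 1.606 → golden ratio (1.618)
Q = 9.42/3.92 ≈ 2.403 → silver ratio (2.414)
R = 12.35/6.94 ≈ 1.780 → 16:9 (1.778)
S = 5.64/4.23 ≈ 1.333 → 4:3 (1.333)

P=golden ratio, Q=silver ratio, R=16:9, S=4:3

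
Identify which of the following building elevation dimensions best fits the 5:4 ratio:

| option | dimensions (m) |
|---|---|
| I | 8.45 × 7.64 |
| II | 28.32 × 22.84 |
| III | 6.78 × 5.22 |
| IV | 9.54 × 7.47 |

Target 5:4 ≈ 1.250.
I: 1.106 (Δ0.144)  II: 1.240 (Δ0.010)  III: 1.299 (Δ0.049)  IV: 1.277 (Δ0.027)

II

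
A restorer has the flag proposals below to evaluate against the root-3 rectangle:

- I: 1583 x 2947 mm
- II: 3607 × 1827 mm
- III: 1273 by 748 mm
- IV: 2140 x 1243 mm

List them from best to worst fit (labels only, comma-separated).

I: 2947/1583 ≈ 1.862 → |1.862 − 1.732| = 0.130
II: 3607/1827 ≈ 1.974 → |1.974 − 1.732| = 0.242
III: 1273/748 ≈ 1.702 → |1.702 − 1.732| = 0.030
IV: 2140/1243 ≈ 1.722 → |1.722 − 1.732| = 0.010

IV, III, I, II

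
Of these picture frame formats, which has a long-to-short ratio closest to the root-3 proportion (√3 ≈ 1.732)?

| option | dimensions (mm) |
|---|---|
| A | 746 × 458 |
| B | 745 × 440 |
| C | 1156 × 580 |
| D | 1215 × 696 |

D

Target root-3 ≈ 1.732.
A: 1.629 (Δ0.103)  B: 1.693 (Δ0.039)  C: 1.993 (Δ0.261)  D: 1.746 (Δ0.014)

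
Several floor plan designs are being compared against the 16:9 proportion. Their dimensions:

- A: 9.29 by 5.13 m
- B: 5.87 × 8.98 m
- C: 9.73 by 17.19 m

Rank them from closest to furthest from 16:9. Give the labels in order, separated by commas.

A: 9.29/5.13 ≈ 1.811 → |1.811 − 1.778| = 0.033
B: 8.98/5.87 ≈ 1.530 → |1.530 − 1.778| = 0.248
C: 17.19/9.73 ≈ 1.767 → |1.767 − 1.778| = 0.011

C, A, B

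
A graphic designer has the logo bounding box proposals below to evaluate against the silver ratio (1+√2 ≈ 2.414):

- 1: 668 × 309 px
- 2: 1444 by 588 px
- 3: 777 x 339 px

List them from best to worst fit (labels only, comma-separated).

2, 3, 1

Ratios: 1 = 668 / 309 ≈ 2.162; 2 = 1444 / 588 ≈ 2.456; 3 = 777 / 339 ≈ 2.292.
|Δ from 2.414|: 1 0.252; 2 0.042; 3 0.122.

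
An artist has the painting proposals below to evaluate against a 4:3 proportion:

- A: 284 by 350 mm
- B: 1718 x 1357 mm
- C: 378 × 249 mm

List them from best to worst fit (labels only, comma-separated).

A: 350/284 ≈ 1.232 → |1.232 − 1.333| = 0.101
B: 1718/1357 ≈ 1.266 → |1.266 − 1.333| = 0.067
C: 378/249 ≈ 1.518 → |1.518 − 1.333| = 0.185

B, A, C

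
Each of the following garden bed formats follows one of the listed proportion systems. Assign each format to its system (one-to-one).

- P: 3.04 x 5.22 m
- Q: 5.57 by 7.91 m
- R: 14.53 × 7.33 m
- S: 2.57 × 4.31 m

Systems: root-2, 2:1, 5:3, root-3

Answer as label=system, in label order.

P = 5.22/3.04 ≈ 1.717 → root-3 (1.732)
Q = 7.91/5.57 ≈ 1.420 → root-2 (1.414)
R = 14.53/7.33 ≈ 1.982 → 2:1 (2.000)
S = 4.31/2.57 ≈ 1.677 → 5:3 (1.667)

P=root-3, Q=root-2, R=2:1, S=5:3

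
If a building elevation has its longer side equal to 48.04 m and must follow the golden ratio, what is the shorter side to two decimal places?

golden ratio ≈ 1.61803.
Shorter side = 48.04 ÷ 1.61803 ≈ 29.6904 → 29.69 m.

29.69 m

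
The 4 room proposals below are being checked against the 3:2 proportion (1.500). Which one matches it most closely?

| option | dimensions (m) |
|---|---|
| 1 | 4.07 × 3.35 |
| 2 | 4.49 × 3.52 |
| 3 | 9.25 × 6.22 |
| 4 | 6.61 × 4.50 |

3

Target 3:2 ≈ 1.500.
1: 1.215 (Δ0.285)  2: 1.276 (Δ0.224)  3: 1.487 (Δ0.013)  4: 1.469 (Δ0.031)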